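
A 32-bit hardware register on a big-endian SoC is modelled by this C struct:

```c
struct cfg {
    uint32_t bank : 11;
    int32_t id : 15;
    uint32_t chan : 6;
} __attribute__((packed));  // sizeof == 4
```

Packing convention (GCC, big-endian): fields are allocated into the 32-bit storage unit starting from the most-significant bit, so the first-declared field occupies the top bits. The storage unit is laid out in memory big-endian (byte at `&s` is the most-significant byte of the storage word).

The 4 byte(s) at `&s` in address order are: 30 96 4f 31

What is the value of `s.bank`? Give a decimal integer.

[0]=0x30 [1]=0x96 [2]=0x4f [3]=0x31 (big-endian) → word 0x30964f31
bank:11 @ bit 21 → (0x30964f31>>21)&0x7ff = 0x184  ←
id:15 @ bit 6 → (0x30964f31>>6)&0x7fff = 0x593c
chan:6 @ bit 0 → (0x30964f31>>0)&0x3f = 0x31

388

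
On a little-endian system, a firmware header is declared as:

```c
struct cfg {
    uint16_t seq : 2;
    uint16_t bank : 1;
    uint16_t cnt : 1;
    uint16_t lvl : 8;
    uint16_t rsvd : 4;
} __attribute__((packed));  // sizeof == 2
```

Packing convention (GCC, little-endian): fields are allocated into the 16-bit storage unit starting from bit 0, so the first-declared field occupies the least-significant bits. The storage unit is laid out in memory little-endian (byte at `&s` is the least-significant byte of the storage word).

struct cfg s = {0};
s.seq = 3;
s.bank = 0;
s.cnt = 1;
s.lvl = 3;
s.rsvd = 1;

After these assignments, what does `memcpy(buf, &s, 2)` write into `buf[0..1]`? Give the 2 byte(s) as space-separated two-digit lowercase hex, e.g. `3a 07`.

[0+:2] seq=3 & 0x3 = 0x3; word=0x0003
[2+:1] bank=0 & 0x1 = 0x0; word=0x0003
[3+:1] cnt=1 & 0x1 = 0x1; word=0x000b
[4+:8] lvl=3 & 0xff = 0x3; word=0x003b
[12+:4] rsvd=1 & 0xf = 0x1; word=0x103b
word = 0x103b → little-endian bytes:
  [0]=0x3b  [1]=0x10

3b 10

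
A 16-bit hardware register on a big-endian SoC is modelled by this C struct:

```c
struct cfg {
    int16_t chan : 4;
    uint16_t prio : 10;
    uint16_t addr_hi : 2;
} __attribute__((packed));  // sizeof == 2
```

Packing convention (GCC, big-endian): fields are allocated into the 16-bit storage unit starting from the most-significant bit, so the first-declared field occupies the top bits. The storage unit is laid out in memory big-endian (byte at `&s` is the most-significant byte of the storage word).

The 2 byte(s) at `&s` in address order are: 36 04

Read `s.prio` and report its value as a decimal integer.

385

[0]=0x36 [1]=0x04 (big-endian) → word 0x3604
chan:4 @ bit 12 → (0x3604>>12)&0xf = 0x3
prio:10 @ bit 2 → (0x3604>>2)&0x3ff = 0x181  ←
addr_hi:2 @ bit 0 → (0x3604>>0)&0x3 = 0x0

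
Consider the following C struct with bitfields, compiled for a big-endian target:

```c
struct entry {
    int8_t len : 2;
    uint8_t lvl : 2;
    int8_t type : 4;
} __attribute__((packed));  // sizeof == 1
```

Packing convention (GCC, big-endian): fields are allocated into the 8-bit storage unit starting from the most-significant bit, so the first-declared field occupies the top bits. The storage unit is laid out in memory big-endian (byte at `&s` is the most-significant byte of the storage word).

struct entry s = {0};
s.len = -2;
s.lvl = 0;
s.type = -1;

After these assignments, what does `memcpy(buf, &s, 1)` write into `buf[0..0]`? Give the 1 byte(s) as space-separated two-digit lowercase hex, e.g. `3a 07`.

8f

len:2 = -2 → 0x2 << 6 → word 0x80
lvl:2 = 0 → 0x0 << 4 → word 0x80
type:4 = -1 → 0xf << 0 → word 0x8f
word = 0x8f → big-endian bytes:
  [0]=0x8f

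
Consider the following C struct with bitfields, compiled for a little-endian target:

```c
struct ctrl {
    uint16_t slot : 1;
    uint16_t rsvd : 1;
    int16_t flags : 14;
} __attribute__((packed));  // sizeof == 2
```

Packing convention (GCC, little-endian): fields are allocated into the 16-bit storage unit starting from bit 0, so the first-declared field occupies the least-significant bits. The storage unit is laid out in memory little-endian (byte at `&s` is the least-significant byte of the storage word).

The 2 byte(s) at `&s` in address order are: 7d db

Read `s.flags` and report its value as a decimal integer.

-2337

[0]=0x7d [1]=0xdb (little-endian) → word 0xdb7d
slot [0+:1] = (word>>0) & 0x1 = 1
rsvd [1+:1] = (word>>1) & 0x1 = 0
flags [2+:14] = (word>>2) & 0x3fff = 14047  ←
flags signed 14b, MSB=1: 14047 - 16384 = -2337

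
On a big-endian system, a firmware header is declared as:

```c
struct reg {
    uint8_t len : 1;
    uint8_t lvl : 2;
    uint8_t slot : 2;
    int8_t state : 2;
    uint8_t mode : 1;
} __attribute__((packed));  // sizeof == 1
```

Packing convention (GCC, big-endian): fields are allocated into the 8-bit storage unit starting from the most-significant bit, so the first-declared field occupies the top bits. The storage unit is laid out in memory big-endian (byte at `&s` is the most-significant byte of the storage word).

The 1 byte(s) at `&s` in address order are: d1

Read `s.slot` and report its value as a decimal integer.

[0]=0xd1 (big-endian) → word 0xd1
len:1 @ bit 7 → (0xd1>>7)&0x1 = 0x1
lvl:2 @ bit 5 → (0xd1>>5)&0x3 = 0x2
slot:2 @ bit 3 → (0xd1>>3)&0x3 = 0x2  ←
state:2 @ bit 1 → (0xd1>>1)&0x3 = 0x0
mode:1 @ bit 0 → (0xd1>>0)&0x1 = 0x1

2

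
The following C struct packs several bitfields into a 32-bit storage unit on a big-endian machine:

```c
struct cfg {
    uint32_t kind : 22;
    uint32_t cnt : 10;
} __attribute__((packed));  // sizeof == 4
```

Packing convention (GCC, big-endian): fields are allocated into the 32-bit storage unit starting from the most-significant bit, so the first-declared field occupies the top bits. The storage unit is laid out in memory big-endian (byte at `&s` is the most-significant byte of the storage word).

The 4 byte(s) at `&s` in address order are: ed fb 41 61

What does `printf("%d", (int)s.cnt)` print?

[0]=0xed [1]=0xfb [2]=0x41 [3]=0x61 (big-endian) → word 0xedfb4161
kind [10+:22] = (word>>10) & 0x3fffff = 3899088
cnt [0+:10] = (word>>0) & 0x3ff = 353  ←

353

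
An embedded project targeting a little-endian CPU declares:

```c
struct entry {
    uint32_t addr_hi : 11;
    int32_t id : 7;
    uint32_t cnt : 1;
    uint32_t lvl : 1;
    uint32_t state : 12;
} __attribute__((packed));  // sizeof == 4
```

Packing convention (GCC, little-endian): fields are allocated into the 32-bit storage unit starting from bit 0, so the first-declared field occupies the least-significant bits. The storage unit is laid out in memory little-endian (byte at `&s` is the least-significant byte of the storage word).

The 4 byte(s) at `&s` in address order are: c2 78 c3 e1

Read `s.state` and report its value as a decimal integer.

3612

[0]=0xc2 [1]=0x78 [2]=0xc3 [3]=0xe1 (little-endian) → word 0xe1c378c2
addr_hi:11 @ bit 0 → (0xe1c378c2>>0)&0x7ff = 0xc2
id:7 @ bit 11 → (0xe1c378c2>>11)&0x7f = 0x6f
cnt:1 @ bit 18 → (0xe1c378c2>>18)&0x1 = 0x0
lvl:1 @ bit 19 → (0xe1c378c2>>19)&0x1 = 0x0
state:12 @ bit 20 → (0xe1c378c2>>20)&0xfff = 0xe1c  ←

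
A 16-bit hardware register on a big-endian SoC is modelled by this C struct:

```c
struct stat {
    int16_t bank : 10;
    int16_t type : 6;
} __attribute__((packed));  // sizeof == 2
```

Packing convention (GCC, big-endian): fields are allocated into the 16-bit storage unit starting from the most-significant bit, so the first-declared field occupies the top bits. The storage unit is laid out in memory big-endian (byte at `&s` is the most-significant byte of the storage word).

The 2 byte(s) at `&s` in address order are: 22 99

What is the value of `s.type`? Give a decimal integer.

25

[0]=0x22 [1]=0x99 (big-endian) → word 0x2299
bank [6+:10] = (word>>6) & 0x3ff = 138
type [0+:6] = (word>>0) & 0x3f = 25  ←
type signed 6b, MSB=0: value = 25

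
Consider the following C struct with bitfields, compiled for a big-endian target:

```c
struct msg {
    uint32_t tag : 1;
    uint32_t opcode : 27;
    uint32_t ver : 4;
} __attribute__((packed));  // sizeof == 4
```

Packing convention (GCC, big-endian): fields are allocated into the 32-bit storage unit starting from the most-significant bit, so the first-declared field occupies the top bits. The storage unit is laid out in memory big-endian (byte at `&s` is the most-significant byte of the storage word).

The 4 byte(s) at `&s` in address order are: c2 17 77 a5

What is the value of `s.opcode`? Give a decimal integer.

69302138

[0]=0xc2 [1]=0x17 [2]=0x77 [3]=0xa5 (big-endian) → word 0xc21777a5
tag [31+:1] = (word>>31) & 0x1 = 1
opcode [4+:27] = (word>>4) & 0x7ffffff = 69302138  ←
ver [0+:4] = (word>>0) & 0xf = 5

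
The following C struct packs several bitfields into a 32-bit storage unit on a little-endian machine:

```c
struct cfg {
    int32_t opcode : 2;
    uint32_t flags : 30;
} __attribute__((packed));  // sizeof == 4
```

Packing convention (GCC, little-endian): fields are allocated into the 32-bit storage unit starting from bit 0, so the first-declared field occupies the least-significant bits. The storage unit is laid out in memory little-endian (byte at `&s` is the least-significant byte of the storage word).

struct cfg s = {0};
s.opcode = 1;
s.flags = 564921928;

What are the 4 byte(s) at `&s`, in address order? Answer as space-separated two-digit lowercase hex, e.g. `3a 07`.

21 19 b0 86

[0+:2] opcode=1 & 0x3 = 0x1; word=0x00000001
[2+:30] flags=564921928 & 0x3fffffff = 0x21ac0648; word=0x86b01921
word = 0x86b01921 → little-endian bytes:
  [0]=0x21  [1]=0x19  [2]=0xb0  [3]=0x86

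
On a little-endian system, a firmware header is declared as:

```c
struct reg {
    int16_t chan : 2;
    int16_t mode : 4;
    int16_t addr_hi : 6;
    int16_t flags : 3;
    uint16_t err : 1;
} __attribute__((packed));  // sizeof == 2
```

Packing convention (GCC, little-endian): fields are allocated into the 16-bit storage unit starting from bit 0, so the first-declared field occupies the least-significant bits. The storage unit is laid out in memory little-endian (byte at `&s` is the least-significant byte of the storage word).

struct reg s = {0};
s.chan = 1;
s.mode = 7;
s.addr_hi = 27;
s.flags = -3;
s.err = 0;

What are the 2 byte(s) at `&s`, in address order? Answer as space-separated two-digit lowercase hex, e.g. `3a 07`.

dd 56

chan (2b) val=1 bits=0x1 at bit 0: 0x0001
mode (4b) val=7 bits=0x7 at bit 2: 0x001d
addr_hi (6b) val=27 bits=0x1b at bit 6: 0x06dd
flags (3b) val=-3 bits=0x5 at bit 12: 0x56dd
err (1b) val=0 bits=0x0 at bit 15: 0x56dd
word = 0x56dd → little-endian bytes:
  [0]=0xdd  [1]=0x56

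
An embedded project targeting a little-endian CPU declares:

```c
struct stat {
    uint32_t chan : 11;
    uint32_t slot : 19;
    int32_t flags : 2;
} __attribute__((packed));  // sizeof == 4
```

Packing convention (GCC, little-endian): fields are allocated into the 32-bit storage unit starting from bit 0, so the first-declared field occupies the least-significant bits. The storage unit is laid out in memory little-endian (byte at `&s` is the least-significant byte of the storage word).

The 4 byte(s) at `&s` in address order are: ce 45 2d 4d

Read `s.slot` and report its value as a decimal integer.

107944

[0]=0xce [1]=0x45 [2]=0x2d [3]=0x4d (little-endian) → word 0x4d2d45ce
chan [0+:11] = (word>>0) & 0x7ff = 1486
slot [11+:19] = (word>>11) & 0x7ffff = 107944  ←
flags [30+:2] = (word>>30) & 0x3 = 1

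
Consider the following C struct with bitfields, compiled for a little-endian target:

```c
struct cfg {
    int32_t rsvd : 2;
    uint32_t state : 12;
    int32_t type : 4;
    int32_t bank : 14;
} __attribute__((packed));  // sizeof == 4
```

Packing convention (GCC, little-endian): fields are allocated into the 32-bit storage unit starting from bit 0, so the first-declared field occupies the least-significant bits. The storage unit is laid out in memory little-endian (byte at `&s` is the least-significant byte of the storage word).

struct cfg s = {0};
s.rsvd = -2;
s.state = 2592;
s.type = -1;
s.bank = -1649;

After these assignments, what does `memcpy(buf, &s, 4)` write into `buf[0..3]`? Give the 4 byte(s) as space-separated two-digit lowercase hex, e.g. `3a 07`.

82 e8 3f e6

rsvd (2b) val=-2 bits=0x2 at bit 0: 0x00000002
state (12b) val=2592 bits=0xa20 at bit 2: 0x00002882
type (4b) val=-1 bits=0xf at bit 14: 0x0003e882
bank (14b) val=-1649 bits=0x398f at bit 18: 0xe63fe882
word = 0xe63fe882 → little-endian bytes:
  [0]=0x82  [1]=0xe8  [2]=0x3f  [3]=0xe6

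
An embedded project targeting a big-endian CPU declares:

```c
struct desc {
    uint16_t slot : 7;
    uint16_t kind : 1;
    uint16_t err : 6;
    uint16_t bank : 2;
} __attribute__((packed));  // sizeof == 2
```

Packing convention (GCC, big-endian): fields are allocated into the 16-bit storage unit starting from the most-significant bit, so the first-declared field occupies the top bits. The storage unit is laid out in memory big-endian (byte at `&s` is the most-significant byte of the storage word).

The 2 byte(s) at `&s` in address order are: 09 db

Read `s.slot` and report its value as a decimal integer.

[0]=0x09 [1]=0xdb (big-endian) → word 0x09db
slot:7 @ bit 9 → (0x09db>>9)&0x7f = 0x4  ←
kind:1 @ bit 8 → (0x09db>>8)&0x1 = 0x1
err:6 @ bit 2 → (0x09db>>2)&0x3f = 0x36
bank:2 @ bit 0 → (0x09db>>0)&0x3 = 0x3

4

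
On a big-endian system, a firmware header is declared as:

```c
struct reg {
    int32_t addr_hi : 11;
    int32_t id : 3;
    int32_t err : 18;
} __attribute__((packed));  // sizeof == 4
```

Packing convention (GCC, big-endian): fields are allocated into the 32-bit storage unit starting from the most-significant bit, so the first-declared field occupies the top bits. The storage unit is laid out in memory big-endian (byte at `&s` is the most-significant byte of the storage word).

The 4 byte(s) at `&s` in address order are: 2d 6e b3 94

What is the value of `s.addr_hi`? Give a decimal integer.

363

[0]=0x2d [1]=0x6e [2]=0xb3 [3]=0x94 (big-endian) → word 0x2d6eb394
addr_hi:11 @ bit 21 → (0x2d6eb394>>21)&0x7ff = 0x16b  ←
id:3 @ bit 18 → (0x2d6eb394>>18)&0x7 = 0x3
err:18 @ bit 0 → (0x2d6eb394>>0)&0x3ffff = 0x2b394
addr_hi signed 11b, MSB=0: value = 363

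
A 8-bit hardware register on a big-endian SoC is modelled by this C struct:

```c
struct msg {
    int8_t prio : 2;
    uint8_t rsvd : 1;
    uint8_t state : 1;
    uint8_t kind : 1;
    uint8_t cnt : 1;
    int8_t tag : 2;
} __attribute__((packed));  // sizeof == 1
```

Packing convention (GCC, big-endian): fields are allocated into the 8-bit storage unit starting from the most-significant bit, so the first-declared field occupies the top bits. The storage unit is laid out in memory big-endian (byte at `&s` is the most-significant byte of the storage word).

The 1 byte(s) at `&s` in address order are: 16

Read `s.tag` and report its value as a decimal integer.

[0]=0x16 (big-endian) → word 0x16
prio:2 @ bit 6 → (0x16>>6)&0x3 = 0x0
rsvd:1 @ bit 5 → (0x16>>5)&0x1 = 0x0
state:1 @ bit 4 → (0x16>>4)&0x1 = 0x1
kind:1 @ bit 3 → (0x16>>3)&0x1 = 0x0
cnt:1 @ bit 2 → (0x16>>2)&0x1 = 0x1
tag:2 @ bit 0 → (0x16>>0)&0x3 = 0x2  ←
tag signed 2b, MSB=1: 2 - 4 = -2

-2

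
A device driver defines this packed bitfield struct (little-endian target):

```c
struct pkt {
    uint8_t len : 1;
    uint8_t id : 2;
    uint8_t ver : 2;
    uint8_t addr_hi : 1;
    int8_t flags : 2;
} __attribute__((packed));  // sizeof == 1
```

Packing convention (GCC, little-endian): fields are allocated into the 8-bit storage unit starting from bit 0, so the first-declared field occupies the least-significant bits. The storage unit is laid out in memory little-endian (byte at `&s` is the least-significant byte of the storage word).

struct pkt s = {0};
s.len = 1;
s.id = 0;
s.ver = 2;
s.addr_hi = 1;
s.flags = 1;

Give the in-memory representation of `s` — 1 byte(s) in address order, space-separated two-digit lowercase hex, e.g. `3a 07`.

len:1 = 1 → 0x1 << 0 → word 0x01
id:2 = 0 → 0x0 << 1 → word 0x01
ver:2 = 2 → 0x2 << 3 → word 0x11
addr_hi:1 = 1 → 0x1 << 5 → word 0x31
flags:2 = 1 → 0x1 << 6 → word 0x71
word = 0x71 → little-endian bytes:
  [0]=0x71

71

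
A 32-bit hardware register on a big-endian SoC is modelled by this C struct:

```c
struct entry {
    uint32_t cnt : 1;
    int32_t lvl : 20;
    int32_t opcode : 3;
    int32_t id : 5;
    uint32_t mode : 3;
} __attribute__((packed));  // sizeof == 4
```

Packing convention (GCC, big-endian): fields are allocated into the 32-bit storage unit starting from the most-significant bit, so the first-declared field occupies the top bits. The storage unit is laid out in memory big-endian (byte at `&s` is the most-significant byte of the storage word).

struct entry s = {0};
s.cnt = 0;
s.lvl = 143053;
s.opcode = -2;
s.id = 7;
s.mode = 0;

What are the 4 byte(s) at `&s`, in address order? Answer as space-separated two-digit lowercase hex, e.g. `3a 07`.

11 76 6e 38

cnt (1b) val=0 bits=0x0 at bit 31: 0x00000000
lvl (20b) val=143053 bits=0x22ecd at bit 11: 0x11766800
opcode (3b) val=-2 bits=0x6 at bit 8: 0x11766e00
id (5b) val=7 bits=0x7 at bit 3: 0x11766e38
mode (3b) val=0 bits=0x0 at bit 0: 0x11766e38
word = 0x11766e38 → big-endian bytes:
  [0]=0x11  [1]=0x76  [2]=0x6e  [3]=0x38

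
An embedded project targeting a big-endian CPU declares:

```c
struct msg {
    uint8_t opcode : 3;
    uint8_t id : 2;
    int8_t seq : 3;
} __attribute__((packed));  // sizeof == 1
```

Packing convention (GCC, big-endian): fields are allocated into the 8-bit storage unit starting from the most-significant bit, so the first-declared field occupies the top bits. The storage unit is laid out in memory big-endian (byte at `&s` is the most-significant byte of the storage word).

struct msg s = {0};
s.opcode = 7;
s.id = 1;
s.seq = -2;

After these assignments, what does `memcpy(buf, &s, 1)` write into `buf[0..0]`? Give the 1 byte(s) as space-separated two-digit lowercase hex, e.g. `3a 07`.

opcode:3 = 7 → 0x7 << 5 → word 0xe0
id:2 = 1 → 0x1 << 3 → word 0xe8
seq:3 = -2 → 0x6 << 0 → word 0xee
word = 0xee → big-endian bytes:
  [0]=0xee

ee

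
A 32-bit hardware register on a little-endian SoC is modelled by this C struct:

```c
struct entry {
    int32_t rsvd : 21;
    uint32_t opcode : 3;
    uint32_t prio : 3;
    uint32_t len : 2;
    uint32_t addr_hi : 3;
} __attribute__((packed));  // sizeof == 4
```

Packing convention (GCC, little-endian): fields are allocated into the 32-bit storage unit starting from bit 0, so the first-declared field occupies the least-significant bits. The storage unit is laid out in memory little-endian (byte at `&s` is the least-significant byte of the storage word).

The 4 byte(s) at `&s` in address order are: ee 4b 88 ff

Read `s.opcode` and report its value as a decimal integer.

[0]=0xee [1]=0x4b [2]=0x88 [3]=0xff (little-endian) → word 0xff884bee
rsvd [0+:21] = (word>>0) & 0x1fffff = 543726
opcode [21+:3] = (word>>21) & 0x7 = 4  ←
prio [24+:3] = (word>>24) & 0x7 = 7
len [27+:2] = (word>>27) & 0x3 = 3
addr_hi [29+:3] = (word>>29) & 0x7 = 7

4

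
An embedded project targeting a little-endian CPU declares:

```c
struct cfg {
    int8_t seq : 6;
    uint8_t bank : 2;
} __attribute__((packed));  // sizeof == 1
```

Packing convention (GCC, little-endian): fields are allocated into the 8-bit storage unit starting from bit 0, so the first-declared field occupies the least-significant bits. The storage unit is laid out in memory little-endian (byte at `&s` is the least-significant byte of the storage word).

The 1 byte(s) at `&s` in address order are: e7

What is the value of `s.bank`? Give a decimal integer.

3

[0]=0xe7 (little-endian) → word 0xe7
seq [0+:6] = (word>>0) & 0x3f = 39
bank [6+:2] = (word>>6) & 0x3 = 3  ←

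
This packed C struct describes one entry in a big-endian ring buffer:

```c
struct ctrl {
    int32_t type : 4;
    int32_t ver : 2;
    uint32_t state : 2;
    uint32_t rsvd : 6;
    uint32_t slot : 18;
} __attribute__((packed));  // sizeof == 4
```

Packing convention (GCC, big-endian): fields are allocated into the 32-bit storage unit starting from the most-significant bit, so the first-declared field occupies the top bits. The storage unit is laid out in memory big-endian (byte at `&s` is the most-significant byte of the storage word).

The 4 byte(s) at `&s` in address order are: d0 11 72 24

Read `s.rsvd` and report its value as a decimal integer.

[0]=0xd0 [1]=0x11 [2]=0x72 [3]=0x24 (big-endian) → word 0xd0117224
type:4 @ bit 28 → (0xd0117224>>28)&0xf = 0xd
ver:2 @ bit 26 → (0xd0117224>>26)&0x3 = 0x0
state:2 @ bit 24 → (0xd0117224>>24)&0x3 = 0x0
rsvd:6 @ bit 18 → (0xd0117224>>18)&0x3f = 0x4  ←
slot:18 @ bit 0 → (0xd0117224>>0)&0x3ffff = 0x17224

4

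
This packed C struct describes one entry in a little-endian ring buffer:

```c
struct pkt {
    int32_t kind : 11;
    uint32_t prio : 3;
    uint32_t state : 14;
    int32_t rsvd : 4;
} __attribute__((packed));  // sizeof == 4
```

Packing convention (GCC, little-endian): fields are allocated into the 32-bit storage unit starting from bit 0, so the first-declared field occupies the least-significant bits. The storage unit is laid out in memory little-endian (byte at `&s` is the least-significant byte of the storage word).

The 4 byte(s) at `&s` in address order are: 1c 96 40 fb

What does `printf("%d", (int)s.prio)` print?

[0]=0x1c [1]=0x96 [2]=0x40 [3]=0xfb (little-endian) → word 0xfb40961c
kind:11 @ bit 0 → (0xfb40961c>>0)&0x7ff = 0x61c
prio:3 @ bit 11 → (0xfb40961c>>11)&0x7 = 0x2  ←
state:14 @ bit 14 → (0xfb40961c>>14)&0x3fff = 0x2d02
rsvd:4 @ bit 28 → (0xfb40961c>>28)&0xf = 0xf

2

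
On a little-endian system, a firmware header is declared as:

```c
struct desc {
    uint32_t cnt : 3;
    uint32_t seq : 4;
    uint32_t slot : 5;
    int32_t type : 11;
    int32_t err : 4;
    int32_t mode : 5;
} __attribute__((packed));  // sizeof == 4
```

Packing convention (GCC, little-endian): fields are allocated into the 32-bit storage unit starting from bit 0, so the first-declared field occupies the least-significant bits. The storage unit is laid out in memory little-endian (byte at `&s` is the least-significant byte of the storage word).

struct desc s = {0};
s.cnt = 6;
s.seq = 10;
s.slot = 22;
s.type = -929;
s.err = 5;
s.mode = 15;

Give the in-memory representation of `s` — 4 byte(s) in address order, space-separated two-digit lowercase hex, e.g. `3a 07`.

[0+:3] cnt=6 & 0x7 = 0x6; word=0x00000006
[3+:4] seq=10 & 0xf = 0xa; word=0x00000056
[7+:5] slot=22 & 0x1f = 0x16; word=0x00000b56
[12+:11] type=-929 & 0x7ff = 0x45f; word=0x0045fb56
[23+:4] err=5 & 0xf = 0x5; word=0x02c5fb56
[27+:5] mode=15 & 0x1f = 0xf; word=0x7ac5fb56
word = 0x7ac5fb56 → little-endian bytes:
  [0]=0x56  [1]=0xfb  [2]=0xc5  [3]=0x7a

56 fb c5 7a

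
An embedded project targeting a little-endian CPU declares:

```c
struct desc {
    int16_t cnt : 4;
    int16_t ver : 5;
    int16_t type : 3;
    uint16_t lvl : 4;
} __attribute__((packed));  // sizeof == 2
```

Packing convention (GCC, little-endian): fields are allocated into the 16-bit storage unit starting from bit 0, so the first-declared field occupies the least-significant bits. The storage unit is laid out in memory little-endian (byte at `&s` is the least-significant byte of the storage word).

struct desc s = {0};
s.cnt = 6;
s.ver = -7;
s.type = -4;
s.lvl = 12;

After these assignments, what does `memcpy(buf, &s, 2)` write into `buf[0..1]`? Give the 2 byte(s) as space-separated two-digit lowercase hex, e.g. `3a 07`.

cnt (4b) val=6 bits=0x6 at bit 0: 0x0006
ver (5b) val=-7 bits=0x19 at bit 4: 0x0196
type (3b) val=-4 bits=0x4 at bit 9: 0x0996
lvl (4b) val=12 bits=0xc at bit 12: 0xc996
word = 0xc996 → little-endian bytes:
  [0]=0x96  [1]=0xc9

96 c9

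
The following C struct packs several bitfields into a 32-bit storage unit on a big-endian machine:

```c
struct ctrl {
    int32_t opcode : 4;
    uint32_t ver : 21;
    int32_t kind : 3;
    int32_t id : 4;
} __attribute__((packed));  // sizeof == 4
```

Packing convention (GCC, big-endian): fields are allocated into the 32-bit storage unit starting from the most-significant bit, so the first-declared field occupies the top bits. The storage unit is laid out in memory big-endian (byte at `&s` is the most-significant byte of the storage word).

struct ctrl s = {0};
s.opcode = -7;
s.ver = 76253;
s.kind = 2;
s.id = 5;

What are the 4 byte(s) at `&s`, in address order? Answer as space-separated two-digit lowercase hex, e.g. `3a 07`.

opcode (4b) val=-7 bits=0x9 at bit 28: 0x90000000
ver (21b) val=76253 bits=0x129dd at bit 7: 0x9094ee80
kind (3b) val=2 bits=0x2 at bit 4: 0x9094eea0
id (4b) val=5 bits=0x5 at bit 0: 0x9094eea5
word = 0x9094eea5 → big-endian bytes:
  [0]=0x90  [1]=0x94  [2]=0xee  [3]=0xa5

90 94 ee a5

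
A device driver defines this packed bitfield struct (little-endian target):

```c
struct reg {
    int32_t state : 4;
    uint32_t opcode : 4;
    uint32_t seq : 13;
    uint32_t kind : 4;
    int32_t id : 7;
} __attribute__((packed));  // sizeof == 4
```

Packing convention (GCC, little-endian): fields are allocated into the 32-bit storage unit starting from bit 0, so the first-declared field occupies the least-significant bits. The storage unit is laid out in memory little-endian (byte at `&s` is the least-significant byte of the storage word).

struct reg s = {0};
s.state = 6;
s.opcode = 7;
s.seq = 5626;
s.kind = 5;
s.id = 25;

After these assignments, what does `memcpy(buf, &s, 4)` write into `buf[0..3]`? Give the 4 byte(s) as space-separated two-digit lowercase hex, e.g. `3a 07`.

[0+:4] state=6 & 0xf = 0x6; word=0x00000006
[4+:4] opcode=7 & 0xf = 0x7; word=0x00000076
[8+:13] seq=5626 & 0x1fff = 0x15fa; word=0x0015fa76
[21+:4] kind=5 & 0xf = 0x5; word=0x00b5fa76
[25+:7] id=25 & 0x7f = 0x19; word=0x32b5fa76
word = 0x32b5fa76 → little-endian bytes:
  [0]=0x76  [1]=0xfa  [2]=0xb5  [3]=0x32

76 fa b5 32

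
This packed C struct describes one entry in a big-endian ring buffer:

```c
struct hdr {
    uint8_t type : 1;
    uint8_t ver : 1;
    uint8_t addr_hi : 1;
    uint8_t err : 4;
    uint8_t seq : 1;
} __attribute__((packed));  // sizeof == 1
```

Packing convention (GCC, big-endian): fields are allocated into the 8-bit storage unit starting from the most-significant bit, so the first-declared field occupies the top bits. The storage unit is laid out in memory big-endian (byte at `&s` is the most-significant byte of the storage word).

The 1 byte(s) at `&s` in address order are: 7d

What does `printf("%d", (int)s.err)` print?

[0]=0x7d (big-endian) → word 0x7d
type:1 @ bit 7 → (0x7d>>7)&0x1 = 0x0
ver:1 @ bit 6 → (0x7d>>6)&0x1 = 0x1
addr_hi:1 @ bit 5 → (0x7d>>5)&0x1 = 0x1
err:4 @ bit 1 → (0x7d>>1)&0xf = 0xe  ←
seq:1 @ bit 0 → (0x7d>>0)&0x1 = 0x1

14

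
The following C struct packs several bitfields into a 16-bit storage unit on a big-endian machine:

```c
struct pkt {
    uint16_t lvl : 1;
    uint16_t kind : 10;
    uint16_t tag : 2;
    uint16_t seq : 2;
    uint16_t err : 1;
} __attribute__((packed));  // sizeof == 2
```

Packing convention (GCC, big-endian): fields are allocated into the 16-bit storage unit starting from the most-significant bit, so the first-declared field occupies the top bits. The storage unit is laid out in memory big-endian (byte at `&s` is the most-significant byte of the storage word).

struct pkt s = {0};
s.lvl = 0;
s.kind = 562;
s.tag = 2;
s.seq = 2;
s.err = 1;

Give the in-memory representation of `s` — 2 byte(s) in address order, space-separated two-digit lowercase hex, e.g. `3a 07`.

46 55

lvl:1 = 0 → 0x0 << 15 → word 0x0000
kind:10 = 562 → 0x232 << 5 → word 0x4640
tag:2 = 2 → 0x2 << 3 → word 0x4650
seq:2 = 2 → 0x2 << 1 → word 0x4654
err:1 = 1 → 0x1 << 0 → word 0x4655
word = 0x4655 → big-endian bytes:
  [0]=0x46  [1]=0x55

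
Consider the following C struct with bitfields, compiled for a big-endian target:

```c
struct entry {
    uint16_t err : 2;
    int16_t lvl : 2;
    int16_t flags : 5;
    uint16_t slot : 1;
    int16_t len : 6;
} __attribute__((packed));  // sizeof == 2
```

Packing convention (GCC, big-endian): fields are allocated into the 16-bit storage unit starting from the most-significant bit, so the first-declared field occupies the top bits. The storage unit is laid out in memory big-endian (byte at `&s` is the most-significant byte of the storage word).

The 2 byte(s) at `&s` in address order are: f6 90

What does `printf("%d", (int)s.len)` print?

16

[0]=0xf6 [1]=0x90 (big-endian) → word 0xf690
err [14+:2] = (word>>14) & 0x3 = 3
lvl [12+:2] = (word>>12) & 0x3 = 3
flags [7+:5] = (word>>7) & 0x1f = 13
slot [6+:1] = (word>>6) & 0x1 = 0
len [0+:6] = (word>>0) & 0x3f = 16  ←
len signed 6b, MSB=0: value = 16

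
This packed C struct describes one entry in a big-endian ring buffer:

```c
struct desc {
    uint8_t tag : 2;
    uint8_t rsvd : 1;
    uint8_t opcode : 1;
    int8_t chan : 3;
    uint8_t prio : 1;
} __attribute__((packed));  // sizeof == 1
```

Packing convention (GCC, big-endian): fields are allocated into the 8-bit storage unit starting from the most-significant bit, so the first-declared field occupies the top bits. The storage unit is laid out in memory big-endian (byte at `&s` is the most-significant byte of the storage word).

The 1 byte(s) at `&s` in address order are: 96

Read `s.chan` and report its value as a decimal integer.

[0]=0x96 (big-endian) → word 0x96
tag:2 @ bit 6 → (0x96>>6)&0x3 = 0x2
rsvd:1 @ bit 5 → (0x96>>5)&0x1 = 0x0
opcode:1 @ bit 4 → (0x96>>4)&0x1 = 0x1
chan:3 @ bit 1 → (0x96>>1)&0x7 = 0x3  ←
prio:1 @ bit 0 → (0x96>>0)&0x1 = 0x0
chan signed 3b, MSB=0: value = 3

3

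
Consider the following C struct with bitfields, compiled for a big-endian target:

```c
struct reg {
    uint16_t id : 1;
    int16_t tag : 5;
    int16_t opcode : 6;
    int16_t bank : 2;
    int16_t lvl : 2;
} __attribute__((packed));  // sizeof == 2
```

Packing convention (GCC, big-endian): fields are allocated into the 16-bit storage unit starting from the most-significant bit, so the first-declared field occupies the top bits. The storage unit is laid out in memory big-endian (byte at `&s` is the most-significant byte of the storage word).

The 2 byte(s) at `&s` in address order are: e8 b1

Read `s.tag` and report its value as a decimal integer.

[0]=0xe8 [1]=0xb1 (big-endian) → word 0xe8b1
id [15+:1] = (word>>15) & 0x1 = 1
tag [10+:5] = (word>>10) & 0x1f = 26  ←
opcode [4+:6] = (word>>4) & 0x3f = 11
bank [2+:2] = (word>>2) & 0x3 = 0
lvl [0+:2] = (word>>0) & 0x3 = 1
tag signed 5b, MSB=1: 26 - 32 = -6

-6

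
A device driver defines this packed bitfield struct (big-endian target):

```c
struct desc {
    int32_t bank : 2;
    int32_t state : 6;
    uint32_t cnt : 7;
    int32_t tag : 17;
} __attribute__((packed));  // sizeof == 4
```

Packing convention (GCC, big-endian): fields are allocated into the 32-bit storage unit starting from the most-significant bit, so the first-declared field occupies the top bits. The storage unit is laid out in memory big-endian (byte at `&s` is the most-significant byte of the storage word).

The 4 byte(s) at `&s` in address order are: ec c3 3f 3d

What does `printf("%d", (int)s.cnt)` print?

97

[0]=0xec [1]=0xc3 [2]=0x3f [3]=0x3d (big-endian) → word 0xecc33f3d
bank:2 @ bit 30 → (0xecc33f3d>>30)&0x3 = 0x3
state:6 @ bit 24 → (0xecc33f3d>>24)&0x3f = 0x2c
cnt:7 @ bit 17 → (0xecc33f3d>>17)&0x7f = 0x61  ←
tag:17 @ bit 0 → (0xecc33f3d>>0)&0x1ffff = 0x13f3d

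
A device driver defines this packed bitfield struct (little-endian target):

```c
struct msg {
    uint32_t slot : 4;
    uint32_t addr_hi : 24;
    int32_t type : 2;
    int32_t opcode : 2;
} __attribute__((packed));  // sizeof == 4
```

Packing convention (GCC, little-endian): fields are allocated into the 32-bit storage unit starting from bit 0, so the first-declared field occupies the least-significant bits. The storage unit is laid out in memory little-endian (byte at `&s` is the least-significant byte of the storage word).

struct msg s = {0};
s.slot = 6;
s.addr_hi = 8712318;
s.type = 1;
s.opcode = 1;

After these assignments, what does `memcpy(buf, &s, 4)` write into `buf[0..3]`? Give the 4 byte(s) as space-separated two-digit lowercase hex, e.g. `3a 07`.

e6 07 4f 58

slot (4b) val=6 bits=0x6 at bit 0: 0x00000006
addr_hi (24b) val=8712318 bits=0x84f07e at bit 4: 0x084f07e6
type (2b) val=1 bits=0x1 at bit 28: 0x184f07e6
opcode (2b) val=1 bits=0x1 at bit 30: 0x584f07e6
word = 0x584f07e6 → little-endian bytes:
  [0]=0xe6  [1]=0x07  [2]=0x4f  [3]=0x58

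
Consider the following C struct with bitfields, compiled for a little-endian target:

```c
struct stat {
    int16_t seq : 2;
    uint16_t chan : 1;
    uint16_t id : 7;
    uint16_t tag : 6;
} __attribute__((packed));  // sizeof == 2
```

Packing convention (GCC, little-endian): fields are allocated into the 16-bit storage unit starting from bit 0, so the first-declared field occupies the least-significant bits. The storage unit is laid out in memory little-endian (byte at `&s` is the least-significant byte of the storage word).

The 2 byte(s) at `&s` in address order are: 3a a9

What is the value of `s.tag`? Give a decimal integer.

[0]=0x3a [1]=0xa9 (little-endian) → word 0xa93a
seq:2 @ bit 0 → (0xa93a>>0)&0x3 = 0x2
chan:1 @ bit 2 → (0xa93a>>2)&0x1 = 0x0
id:7 @ bit 3 → (0xa93a>>3)&0x7f = 0x27
tag:6 @ bit 10 → (0xa93a>>10)&0x3f = 0x2a  ←

42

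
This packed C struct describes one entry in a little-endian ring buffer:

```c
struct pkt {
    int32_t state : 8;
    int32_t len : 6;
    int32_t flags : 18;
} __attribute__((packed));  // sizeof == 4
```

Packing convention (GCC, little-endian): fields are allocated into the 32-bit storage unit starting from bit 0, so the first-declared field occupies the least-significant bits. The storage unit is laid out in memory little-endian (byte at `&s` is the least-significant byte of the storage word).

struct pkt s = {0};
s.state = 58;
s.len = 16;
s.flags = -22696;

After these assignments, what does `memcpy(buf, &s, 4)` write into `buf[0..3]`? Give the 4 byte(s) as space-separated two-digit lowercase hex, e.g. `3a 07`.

[0+:8] state=58 & 0xff = 0x3a; word=0x0000003a
[8+:6] len=16 & 0x3f = 0x10; word=0x0000103a
[14+:18] flags=-22696 & 0x3ffff = 0x3a758; word=0xe9d6103a
word = 0xe9d6103a → little-endian bytes:
  [0]=0x3a  [1]=0x10  [2]=0xd6  [3]=0xe9

3a 10 d6 e9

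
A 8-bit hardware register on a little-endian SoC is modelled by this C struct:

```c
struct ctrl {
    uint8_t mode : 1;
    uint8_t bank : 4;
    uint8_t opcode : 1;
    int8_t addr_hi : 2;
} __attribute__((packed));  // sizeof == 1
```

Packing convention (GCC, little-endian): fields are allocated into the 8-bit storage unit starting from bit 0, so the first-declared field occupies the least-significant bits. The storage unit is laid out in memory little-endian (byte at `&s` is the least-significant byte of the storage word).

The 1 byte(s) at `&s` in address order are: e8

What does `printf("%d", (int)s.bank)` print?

[0]=0xe8 (little-endian) → word 0xe8
mode:1 @ bit 0 → (0xe8>>0)&0x1 = 0x0
bank:4 @ bit 1 → (0xe8>>1)&0xf = 0x4  ←
opcode:1 @ bit 5 → (0xe8>>5)&0x1 = 0x1
addr_hi:2 @ bit 6 → (0xe8>>6)&0x3 = 0x3

4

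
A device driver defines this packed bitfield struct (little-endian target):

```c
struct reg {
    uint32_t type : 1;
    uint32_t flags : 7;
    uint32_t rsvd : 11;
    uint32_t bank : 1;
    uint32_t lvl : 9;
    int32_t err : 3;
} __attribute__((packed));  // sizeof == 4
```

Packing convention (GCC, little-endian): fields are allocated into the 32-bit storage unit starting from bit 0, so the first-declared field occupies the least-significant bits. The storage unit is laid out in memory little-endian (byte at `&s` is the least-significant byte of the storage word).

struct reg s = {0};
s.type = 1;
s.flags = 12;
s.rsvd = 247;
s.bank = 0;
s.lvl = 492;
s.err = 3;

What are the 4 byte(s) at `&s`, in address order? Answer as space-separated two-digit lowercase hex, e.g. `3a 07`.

19 f7 c0 7e

type:1 = 1 → 0x1 << 0 → word 0x00000001
flags:7 = 12 → 0xc << 1 → word 0x00000019
rsvd:11 = 247 → 0xf7 << 8 → word 0x0000f719
bank:1 = 0 → 0x0 << 19 → word 0x0000f719
lvl:9 = 492 → 0x1ec << 20 → word 0x1ec0f719
err:3 = 3 → 0x3 << 29 → word 0x7ec0f719
word = 0x7ec0f719 → little-endian bytes:
  [0]=0x19  [1]=0xf7  [2]=0xc0  [3]=0x7e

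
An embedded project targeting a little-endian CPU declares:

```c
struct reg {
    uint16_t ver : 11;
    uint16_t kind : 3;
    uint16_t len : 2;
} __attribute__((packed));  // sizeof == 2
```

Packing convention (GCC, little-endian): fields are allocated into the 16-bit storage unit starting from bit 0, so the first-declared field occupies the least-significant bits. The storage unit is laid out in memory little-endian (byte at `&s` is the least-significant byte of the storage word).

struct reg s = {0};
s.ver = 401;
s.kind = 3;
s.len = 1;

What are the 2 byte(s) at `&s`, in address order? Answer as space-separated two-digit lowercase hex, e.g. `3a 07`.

91 59

ver:11 = 401 → 0x191 << 0 → word 0x0191
kind:3 = 3 → 0x3 << 11 → word 0x1991
len:2 = 1 → 0x1 << 14 → word 0x5991
word = 0x5991 → little-endian bytes:
  [0]=0x91  [1]=0x59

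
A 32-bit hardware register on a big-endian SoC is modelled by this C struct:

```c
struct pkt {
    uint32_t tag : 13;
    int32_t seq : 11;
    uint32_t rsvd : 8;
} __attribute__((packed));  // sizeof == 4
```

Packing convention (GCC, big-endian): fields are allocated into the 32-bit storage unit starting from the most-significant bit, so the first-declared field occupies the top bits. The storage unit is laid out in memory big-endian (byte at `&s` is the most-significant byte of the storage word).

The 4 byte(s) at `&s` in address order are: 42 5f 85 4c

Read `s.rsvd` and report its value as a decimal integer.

[0]=0x42 [1]=0x5f [2]=0x85 [3]=0x4c (big-endian) → word 0x425f854c
tag [19+:13] = (word>>19) & 0x1fff = 2123
seq [8+:11] = (word>>8) & 0x7ff = 1925
rsvd [0+:8] = (word>>0) & 0xff = 76  ←

76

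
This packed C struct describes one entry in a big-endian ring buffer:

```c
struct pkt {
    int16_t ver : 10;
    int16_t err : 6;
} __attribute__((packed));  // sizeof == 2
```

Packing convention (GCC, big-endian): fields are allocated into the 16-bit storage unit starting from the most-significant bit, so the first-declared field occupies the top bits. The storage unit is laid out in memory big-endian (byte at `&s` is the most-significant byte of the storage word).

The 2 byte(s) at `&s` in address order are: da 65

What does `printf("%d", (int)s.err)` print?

-27

[0]=0xda [1]=0x65 (big-endian) → word 0xda65
ver [6+:10] = (word>>6) & 0x3ff = 873
err [0+:6] = (word>>0) & 0x3f = 37  ←
err signed 6b, MSB=1: 37 - 64 = -27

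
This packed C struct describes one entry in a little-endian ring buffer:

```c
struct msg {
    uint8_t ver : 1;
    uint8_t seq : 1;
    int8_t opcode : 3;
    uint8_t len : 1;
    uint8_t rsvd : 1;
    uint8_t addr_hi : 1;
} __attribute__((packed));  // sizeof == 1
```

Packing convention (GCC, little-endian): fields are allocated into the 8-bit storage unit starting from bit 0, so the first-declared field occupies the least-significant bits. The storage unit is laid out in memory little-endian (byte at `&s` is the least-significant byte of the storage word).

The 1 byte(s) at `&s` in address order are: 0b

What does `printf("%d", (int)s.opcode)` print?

[0]=0x0b (little-endian) → word 0x0b
ver [0+:1] = (word>>0) & 0x1 = 1
seq [1+:1] = (word>>1) & 0x1 = 1
opcode [2+:3] = (word>>2) & 0x7 = 2  ←
len [5+:1] = (word>>5) & 0x1 = 0
rsvd [6+:1] = (word>>6) & 0x1 = 0
addr_hi [7+:1] = (word>>7) & 0x1 = 0
opcode signed 3b, MSB=0: value = 2

2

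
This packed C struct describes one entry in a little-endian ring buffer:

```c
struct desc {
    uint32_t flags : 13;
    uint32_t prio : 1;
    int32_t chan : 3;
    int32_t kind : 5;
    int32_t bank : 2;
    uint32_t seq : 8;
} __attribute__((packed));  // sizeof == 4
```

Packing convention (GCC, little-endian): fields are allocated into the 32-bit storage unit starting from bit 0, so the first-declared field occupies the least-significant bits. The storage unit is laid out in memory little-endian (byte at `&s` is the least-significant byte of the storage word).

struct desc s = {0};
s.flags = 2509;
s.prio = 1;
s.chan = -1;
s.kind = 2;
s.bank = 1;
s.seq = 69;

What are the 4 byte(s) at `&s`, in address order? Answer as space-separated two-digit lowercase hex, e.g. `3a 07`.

cd e9 45 45

flags (13b) val=2509 bits=0x9cd at bit 0: 0x000009cd
prio (1b) val=1 bits=0x1 at bit 13: 0x000029cd
chan (3b) val=-1 bits=0x7 at bit 14: 0x0001e9cd
kind (5b) val=2 bits=0x2 at bit 17: 0x0005e9cd
bank (2b) val=1 bits=0x1 at bit 22: 0x0045e9cd
seq (8b) val=69 bits=0x45 at bit 24: 0x4545e9cd
word = 0x4545e9cd → little-endian bytes:
  [0]=0xcd  [1]=0xe9  [2]=0x45  [3]=0x45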